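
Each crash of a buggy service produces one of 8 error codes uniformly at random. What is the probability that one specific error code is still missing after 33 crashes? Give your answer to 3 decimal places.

On each crash the fixed error code fails to appear with probability 7/8.
P(still missing after 33) = (7/8)^33 = 0.0122.

0.012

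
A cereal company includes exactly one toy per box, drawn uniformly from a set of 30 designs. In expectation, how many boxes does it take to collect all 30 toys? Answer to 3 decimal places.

119.850

The wait to go from k to k+1 distinct toys is geometric with mean 30/(30-k).
E[T] = 30/30 + 30/29 + 30/28 + ... + 30/2 + 30/1 = 30·H_{30}.
H_{30} = 3.9950, so E[T] = 119.8496.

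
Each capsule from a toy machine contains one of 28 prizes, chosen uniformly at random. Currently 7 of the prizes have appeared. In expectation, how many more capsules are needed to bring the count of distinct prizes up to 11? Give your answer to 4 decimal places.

5.7626

The wait to go from k to k+1 distinct prizes is geometric with mean 28/(28-k).
Sum over k = 7,...,10: E = 28/21 + 28/20 + 28/19 + 28/18 = 5.76257.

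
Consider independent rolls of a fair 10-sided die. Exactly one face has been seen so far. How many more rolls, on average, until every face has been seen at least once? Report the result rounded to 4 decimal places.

28.2897

With k distinct faces already seen, the next new one takes an expected 10/(10-k) rolls.
Sum over k = 1,...,9: E = 10/9 + 10/8 + 10/7 + ... + 10/2 + 10/1 = 28.28968.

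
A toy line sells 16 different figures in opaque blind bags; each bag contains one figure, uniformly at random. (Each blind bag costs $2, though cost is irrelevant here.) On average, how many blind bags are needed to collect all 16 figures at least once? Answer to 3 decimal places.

54.092

The wait to go from k to k+1 distinct figures is geometric with mean 16/(16-k).
E[T] = 16/16 + 16/15 + 16/14 + ... + 16/2 + 16/1 = 16·H_{16}.
H_{16} = 3.3807, so E[T] = 54.0917.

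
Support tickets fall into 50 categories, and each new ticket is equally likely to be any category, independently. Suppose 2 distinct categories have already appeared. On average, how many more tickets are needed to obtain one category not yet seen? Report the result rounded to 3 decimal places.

Each ticket yields a new category with probability (50-2)/50 = 48/50, so the wait is geometric with mean 50/48.
E = 50/48 = 1.0417.

1.042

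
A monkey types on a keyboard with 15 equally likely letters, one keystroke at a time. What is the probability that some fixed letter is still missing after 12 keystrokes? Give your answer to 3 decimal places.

On each keystroke the fixed letter fails to appear with probability 14/15.
P(still missing after 12) = (14/15)^12 = 0.4370.

0.437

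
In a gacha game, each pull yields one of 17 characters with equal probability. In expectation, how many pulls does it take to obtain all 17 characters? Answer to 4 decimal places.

After k distinct characters have appeared, the next pull gives a new one with probability (17-k)/17, so the expected wait for the (k+1)-th is 17/(17-k).
E[T] = 17/17 + 17/16 + 17/15 + ... + 17/2 + 17/1 = 17·H_{17}.
H_{17} = 3.43955, so E[T] = 58.47239.

58.4724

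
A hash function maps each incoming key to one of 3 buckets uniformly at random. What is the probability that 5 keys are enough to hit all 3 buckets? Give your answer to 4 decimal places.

0.6173

Let A_i be the event that bucket i is missing after 5 keys. By inclusion–exclusion on the A_i,
P(all seen) = Σ_{j=0}^{3} (-1)^j C(3,j)((3-j)/3)^5
= 1.00000 - 0.39506 + 0.01235 - 0.00000
= 0.61728.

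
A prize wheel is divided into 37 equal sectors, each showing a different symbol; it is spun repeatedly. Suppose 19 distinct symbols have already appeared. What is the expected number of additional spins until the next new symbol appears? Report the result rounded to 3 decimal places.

2.056

Each spin yields a new symbol with probability (37-19)/37 = 18/37, so the wait is geometric with mean 37/18.
E = 37/18 = 2.0556.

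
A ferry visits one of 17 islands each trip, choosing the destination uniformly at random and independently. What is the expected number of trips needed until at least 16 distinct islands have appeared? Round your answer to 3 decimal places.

Going from k to k+1 distinct takes a geometric number of trips with mean 17/(17-k).
Sum over k = 0,...,15: E = 17/17 + 17/16 + 17/15 + ... + 17/3 + 17/2 = 41.4724.

41.472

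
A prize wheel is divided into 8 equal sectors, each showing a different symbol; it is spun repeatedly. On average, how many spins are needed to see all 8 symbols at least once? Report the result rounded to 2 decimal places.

The wait to go from k to k+1 distinct symbols is geometric with mean 8/(8-k).
E[T] = 8/8 + 8/7 + 8/6 + ... + 8/2 + 8/1 = 8·H_{8}.
H_{8} = 2.718, so E[T] = 21.743.

21.74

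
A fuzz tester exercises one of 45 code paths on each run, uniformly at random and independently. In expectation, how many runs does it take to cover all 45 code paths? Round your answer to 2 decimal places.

197.77

After k distinct code paths have appeared, the next run gives a new one with probability (45-k)/45, so the expected wait for the (k+1)-th is 45/(45-k).
E[T] = 45/45 + 45/44 + 45/43 + ... + 45/2 + 45/1 = 45·H_{45}.
H_{45} = 4.395, so E[T] = 197.773.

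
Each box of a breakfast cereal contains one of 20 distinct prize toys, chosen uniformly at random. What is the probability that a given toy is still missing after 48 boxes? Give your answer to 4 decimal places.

On each box the fixed toy fails to appear with probability 19/20.
P(still missing after 48) = (19/20)^48 = 0.08526.

0.0853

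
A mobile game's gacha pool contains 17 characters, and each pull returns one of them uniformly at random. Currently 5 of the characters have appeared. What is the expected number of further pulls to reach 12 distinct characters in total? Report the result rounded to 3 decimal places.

With k distinct characters already seen, the next new one takes an expected 17/(17-k) pulls.
Sum over k = 5,...,11: E = 17/12 + 17/11 + 17/10 + ... + 17/7 + 17/6 = 13.9379.

13.938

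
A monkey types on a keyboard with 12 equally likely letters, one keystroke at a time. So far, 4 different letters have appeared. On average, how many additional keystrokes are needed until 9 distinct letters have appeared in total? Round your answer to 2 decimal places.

10.61

From k distinct to k+1 distinct takes on average 12/(12-k) keystrokes.
Sum over k = 4,...,8: E = 12/8 + 12/7 + 12/6 + 12/5 + 12/4 = 10.614.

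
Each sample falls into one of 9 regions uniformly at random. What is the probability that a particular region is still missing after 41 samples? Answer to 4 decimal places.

0.0080

On each sample the fixed region fails to appear with probability 8/9.
P(still missing after 41) = (8/9)^41 = 0.00799.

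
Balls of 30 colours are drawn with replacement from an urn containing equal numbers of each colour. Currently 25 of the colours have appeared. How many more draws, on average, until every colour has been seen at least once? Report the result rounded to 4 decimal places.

With k distinct colours already seen, the next new one takes an expected 30/(30-k) draws.
Sum over k = 25,...,29: E = 30/5 + 30/4 + 30/3 + 30/2 + 30/1 = 68.50000.

68.5000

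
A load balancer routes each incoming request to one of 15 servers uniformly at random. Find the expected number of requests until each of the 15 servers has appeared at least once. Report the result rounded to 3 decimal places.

49.773

After k distinct servers have appeared, the next request gives a new one with probability (15-k)/15, so the expected wait for the (k+1)-th is 15/(15-k).
E[T] = 15/15 + 15/14 + 15/13 + ... + 15/2 + 15/1 = 15·H_{15}.
H_{15} = 3.3182, so E[T] = 49.7734.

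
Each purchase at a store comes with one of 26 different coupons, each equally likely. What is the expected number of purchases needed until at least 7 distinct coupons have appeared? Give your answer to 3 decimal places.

With k distinct coupons already seen, the next new one arrives after an expected 26/(26-k) purchases.
Sum over k = 0,...,6: E = 26/26 + 26/25 + 26/24 + ... + 26/21 + 26/20 = 7.9737.

7.974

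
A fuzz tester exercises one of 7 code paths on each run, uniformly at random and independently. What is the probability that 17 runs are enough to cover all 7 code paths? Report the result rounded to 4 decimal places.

0.5570

Let A_i be the event that code path i is missing after 17 runs. By inclusion–exclusion on the A_i,
P(all seen) = Σ_{j=0}^{7} (-1)^j C(7,j)((7-j)/7)^17
= 1.00000 - 0.50933 + 0.06887 - 0.00258 + 0.00002 - 0.00000 + 0.00000 - 0.00000
= 0.55697.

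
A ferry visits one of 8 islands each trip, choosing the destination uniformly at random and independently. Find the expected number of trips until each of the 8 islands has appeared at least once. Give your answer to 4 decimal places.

21.7429

The wait to go from k to k+1 distinct islands is geometric with mean 8/(8-k).
E[T] = 8/8 + 8/7 + 8/6 + ... + 8/2 + 8/1 = 8·H_{8}.
H_{8} = 2.71786, so E[T] = 21.74286.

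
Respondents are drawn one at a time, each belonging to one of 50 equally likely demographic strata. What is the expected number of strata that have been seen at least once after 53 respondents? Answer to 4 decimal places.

For each stratum, P(seen in 53 respondents) = 1 - (49/50)^53 = 0.65725.
By linearity of expectation, E[distinct seen] = 50·(1 - (49/50)^53) = 32.86232.

32.8623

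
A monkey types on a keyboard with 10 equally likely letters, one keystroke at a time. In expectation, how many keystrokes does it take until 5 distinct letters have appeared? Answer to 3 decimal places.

6.456

Going from k to k+1 distinct takes a geometric number of keystrokes with mean 10/(10-k).
Sum over k = 0,...,4: E = 10/10 + 10/9 + 10/8 + 10/7 + 10/6 = 6.4563.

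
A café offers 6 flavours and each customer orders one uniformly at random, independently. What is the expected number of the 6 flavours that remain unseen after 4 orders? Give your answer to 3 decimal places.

2.894

For each flavour, P(unseen after 4) = (5/6)^4 = 0.4823.
By linearity of expectation, E[unseen] = 6·(5/6)^4 = 2.8935.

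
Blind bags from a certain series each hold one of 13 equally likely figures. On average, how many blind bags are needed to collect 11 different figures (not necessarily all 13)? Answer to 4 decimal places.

21.8417

Going from k to k+1 distinct takes a geometric number of blind bags with mean 13/(13-k).
Sum over k = 0,...,10: E = 13/13 + 13/12 + 13/11 + ... + 13/4 + 13/3 = 21.84174.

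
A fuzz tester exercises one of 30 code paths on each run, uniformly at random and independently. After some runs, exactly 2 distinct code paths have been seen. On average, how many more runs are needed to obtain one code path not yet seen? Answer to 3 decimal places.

Each run yields a new code path with probability (30-2)/30 = 28/30, so the wait is geometric with mean 30/28.
E = 30/28 = 1.0714.

1.071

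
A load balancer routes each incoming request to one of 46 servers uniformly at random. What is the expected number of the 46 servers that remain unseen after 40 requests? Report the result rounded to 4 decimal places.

19.0961

For each server, P(unseen after 40) = (45/46)^40 = 0.41513.
By linearity of expectation, E[unseen] = 46·(45/46)^40 = 19.09612.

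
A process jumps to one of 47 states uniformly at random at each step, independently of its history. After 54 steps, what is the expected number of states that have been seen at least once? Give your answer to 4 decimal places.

32.2858

For each state, P(seen in 54 steps) = 1 - (46/47)^54 = 0.68693.
By linearity of expectation, E[distinct seen] = 47·(1 - (46/47)^54) = 32.28581.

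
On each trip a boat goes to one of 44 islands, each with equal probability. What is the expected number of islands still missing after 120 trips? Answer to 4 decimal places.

For each island, P(unseen after 120) = (43/44)^120 = 0.06337.
By linearity of expectation, E[unseen] = 44·(43/44)^120 = 2.78834.

2.7883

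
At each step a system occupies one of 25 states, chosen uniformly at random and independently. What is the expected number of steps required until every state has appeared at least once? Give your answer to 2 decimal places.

After k distinct states have appeared, the next step gives a new one with probability (25-k)/25, so the expected wait for the (k+1)-th is 25/(25-k).
E[T] = 25/25 + 25/24 + 25/23 + ... + 25/2 + 25/1 = 25·H_{25}.
H_{25} = 3.816, so E[T] = 95.399.

95.40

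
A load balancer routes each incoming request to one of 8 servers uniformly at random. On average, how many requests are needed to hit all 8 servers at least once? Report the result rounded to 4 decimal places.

21.7429

Split into phases: going from k distinct to k+1 distinct takes on average 8/(8-k) requests.
E[T] = 8/8 + 8/7 + 8/6 + ... + 8/2 + 8/1 = 8·H_{8}.
H_{8} = 2.71786, so E[T] = 21.74286.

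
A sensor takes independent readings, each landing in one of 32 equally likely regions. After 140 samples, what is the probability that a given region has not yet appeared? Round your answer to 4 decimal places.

On each sample the fixed region fails to appear with probability 31/32.
P(still missing after 140) = (31/32)^140 = 0.01174.

0.0117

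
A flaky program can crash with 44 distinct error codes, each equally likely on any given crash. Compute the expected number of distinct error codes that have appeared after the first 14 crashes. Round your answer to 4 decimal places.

12.1086

For each error code, P(seen in 14 crashes) = 1 - (43/44)^14 = 0.27520.
By linearity of expectation, E[distinct seen] = 44·(1 - (43/44)^14) = 12.10860.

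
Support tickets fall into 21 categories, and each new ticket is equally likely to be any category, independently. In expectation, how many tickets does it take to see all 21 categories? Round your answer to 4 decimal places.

76.5525

After k distinct categories have appeared, the next ticket gives a new one with probability (21-k)/21, so the expected wait for the (k+1)-th is 21/(21-k).
E[T] = 21/21 + 21/20 + 21/19 + ... + 21/2 + 21/1 = 21·H_{21}.
H_{21} = 3.64536, so E[T] = 76.55253.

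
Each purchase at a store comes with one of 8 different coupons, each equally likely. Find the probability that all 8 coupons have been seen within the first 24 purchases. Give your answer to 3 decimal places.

Let A_i be the event that coupon i is missing after 24 purchases. By inclusion–exclusion on the A_i,
P(all seen) = Σ_{j=0}^{8} (-1)^j C(8,j)((8-j)/8)^24
= 1.0000 - 0.3246 + 0.0281 - 0.0007 + 0.0000 - 0.0000 + 0.0000 - 0.0000 + 0.0000
= 0.7028.

0.703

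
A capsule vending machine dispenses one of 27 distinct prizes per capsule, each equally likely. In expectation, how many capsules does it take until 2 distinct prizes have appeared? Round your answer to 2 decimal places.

Going from k to k+1 distinct takes a geometric number of capsules with mean 27/(27-k).
Sum over k = 0,...,1: E = 27/27 + 27/26 = 2.038.

2.04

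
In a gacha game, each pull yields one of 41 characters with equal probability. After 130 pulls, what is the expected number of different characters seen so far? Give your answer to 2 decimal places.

39.35

For each character, P(seen in 130 pulls) = 1 - (40/41)^130 = 0.960.
By linearity of expectation, E[distinct seen] = 41·(1 - (40/41)^130) = 39.345.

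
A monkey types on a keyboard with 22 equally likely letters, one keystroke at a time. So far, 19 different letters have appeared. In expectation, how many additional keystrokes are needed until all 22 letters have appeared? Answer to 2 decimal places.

40.33

With k distinct letters already seen, the next new one takes an expected 22/(22-k) keystrokes.
Sum over k = 19,...,21: E = 22/3 + 22/2 + 22/1 = 40.333.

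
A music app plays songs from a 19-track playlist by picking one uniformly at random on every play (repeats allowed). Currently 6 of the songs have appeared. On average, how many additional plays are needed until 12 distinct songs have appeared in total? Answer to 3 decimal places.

From k distinct to k+1 distinct takes on average 19/(19-k) plays.
Sum over k = 6,...,11: E = 19/13 + 19/12 + 19/11 + 19/10 + 19/9 + 19/8 = 11.1583.

11.158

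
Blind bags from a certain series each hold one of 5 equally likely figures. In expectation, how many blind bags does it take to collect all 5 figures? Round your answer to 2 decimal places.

11.42

The wait to go from k to k+1 distinct figures is geometric with mean 5/(5-k).
E[T] = 5/5 + 5/4 + 5/3 + 5/2 + 5/1 = 5·H_{5}.
H_{5} = 2.283, so E[T] = 11.417.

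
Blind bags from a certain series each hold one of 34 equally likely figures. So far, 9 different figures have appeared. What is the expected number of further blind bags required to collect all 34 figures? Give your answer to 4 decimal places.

129.7426

From k distinct to k+1 distinct takes on average 34/(34-k) blind bags.
Sum over k = 9,...,33: E = 34/25 + 34/24 + 34/23 + ... + 34/2 + 34/1 = 129.74258.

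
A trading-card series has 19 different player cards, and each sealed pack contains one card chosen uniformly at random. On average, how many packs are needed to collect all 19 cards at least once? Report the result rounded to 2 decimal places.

67.41

Split into phases: going from k distinct to k+1 distinct takes on average 19/(19-k) packs.
E[T] = 19/19 + 19/18 + 19/17 + ... + 19/2 + 19/1 = 19·H_{19}.
H_{19} = 3.548, so E[T] = 67.407.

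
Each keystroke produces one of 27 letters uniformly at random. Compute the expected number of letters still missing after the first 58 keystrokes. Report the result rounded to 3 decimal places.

For each letter, P(unseen after 58) = (26/27)^58 = 0.1120.
By linearity of expectation, E[unseen] = 27·(26/27)^58 = 3.0250.

3.025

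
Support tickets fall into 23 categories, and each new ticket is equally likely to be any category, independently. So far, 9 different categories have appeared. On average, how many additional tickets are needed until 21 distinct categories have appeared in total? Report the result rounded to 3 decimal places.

With k distinct categories already seen, the next new one takes an expected 23/(23-k) tickets.
Sum over k = 9,...,20: E = 23/14 + 23/13 + 23/12 + ... + 23/4 + 23/3 = 40.2859.

40.286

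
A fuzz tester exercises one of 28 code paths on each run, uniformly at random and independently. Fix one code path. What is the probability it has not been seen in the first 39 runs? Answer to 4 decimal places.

Each run misses the fixed code path with probability (28-1)/28 = 27/28, independently.
P(still missing after 39) = (27/28)^39 = 0.24212.

0.2421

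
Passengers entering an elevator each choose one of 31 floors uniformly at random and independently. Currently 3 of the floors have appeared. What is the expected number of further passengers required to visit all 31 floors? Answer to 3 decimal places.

From k distinct to k+1 distinct takes on average 31/(31-k) passengers.
Sum over k = 3,...,30: E = 31/28 + 31/27 + 31/26 + ... + 31/2 + 31/1 = 121.7423.

121.742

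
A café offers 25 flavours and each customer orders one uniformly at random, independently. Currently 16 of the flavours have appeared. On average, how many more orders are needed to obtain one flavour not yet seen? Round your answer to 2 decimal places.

Each order yields a new flavour with probability (25-16)/25 = 9/25, so the wait is geometric with mean 25/9.
E = 25/9 = 2.778.

2.78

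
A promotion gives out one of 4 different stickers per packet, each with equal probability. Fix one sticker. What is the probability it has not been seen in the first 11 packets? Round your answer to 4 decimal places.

On each packet the fixed sticker fails to appear with probability 3/4.
P(still missing after 11) = (3/4)^11 = 0.04224.

0.0422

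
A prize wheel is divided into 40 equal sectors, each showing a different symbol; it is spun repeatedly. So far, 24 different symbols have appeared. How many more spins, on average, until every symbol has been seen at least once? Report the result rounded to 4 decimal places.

135.2292

With k distinct symbols already seen, the next new one takes an expected 40/(40-k) spins.
Sum over k = 24,...,39: E = 40/16 + 40/15 + 40/14 + ... + 40/2 + 40/1 = 135.22916.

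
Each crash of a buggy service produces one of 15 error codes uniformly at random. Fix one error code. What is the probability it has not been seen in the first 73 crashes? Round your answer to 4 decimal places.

0.0065

On each crash the fixed error code fails to appear with probability 14/15.
P(still missing after 73) = (14/15)^73 = 0.00650.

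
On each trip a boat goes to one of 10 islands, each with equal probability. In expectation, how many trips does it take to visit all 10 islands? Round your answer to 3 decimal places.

29.290

The wait to go from k to k+1 distinct islands is geometric with mean 10/(10-k).
E[T] = 10/10 + 10/9 + 10/8 + ... + 10/2 + 10/1 = 10·H_{10}.
H_{10} = 2.9290, so E[T] = 29.2897.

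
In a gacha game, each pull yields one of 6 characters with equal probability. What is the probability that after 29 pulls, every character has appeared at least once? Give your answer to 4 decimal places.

0.9698

Let A_i be the event that character i is missing after 29 pulls. By inclusion–exclusion on the A_i,
P(all seen) = Σ_{j=0}^{6} (-1)^j C(6,j)((6-j)/6)^29
= 1.00000 - 0.03033 + 0.00012 - 0.00000 + 0.00000 - 0.00000 + 0.00000
= 0.96979.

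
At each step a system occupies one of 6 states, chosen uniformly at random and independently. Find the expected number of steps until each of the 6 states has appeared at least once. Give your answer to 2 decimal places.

14.70

After k distinct states have appeared, the next step gives a new one with probability (6-k)/6, so the expected wait for the (k+1)-th is 6/(6-k).
E[T] = 6/6 + 6/5 + 6/4 + 6/3 + 6/2 + 6/1 = 6·H_{6}.
H_{6} = 2.450, so E[T] = 14.700.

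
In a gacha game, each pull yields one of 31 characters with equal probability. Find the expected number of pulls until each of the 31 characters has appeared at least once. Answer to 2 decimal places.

The wait to go from k to k+1 distinct characters is geometric with mean 31/(31-k).
E[T] = 31/31 + 31/30 + 31/29 + ... + 31/2 + 31/1 = 31·H_{31}.
H_{31} = 4.027, so E[T] = 124.845.

124.84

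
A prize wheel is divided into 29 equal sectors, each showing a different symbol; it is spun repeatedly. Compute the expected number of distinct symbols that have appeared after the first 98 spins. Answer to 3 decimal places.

For each symbol, P(seen in 98 spins) = 1 - (28/29)^98 = 0.9679.
By linearity of expectation, E[distinct seen] = 29·(1 - (28/29)^98) = 28.0691.

28.069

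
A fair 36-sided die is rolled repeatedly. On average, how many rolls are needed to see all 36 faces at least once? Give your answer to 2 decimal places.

After k distinct faces have appeared, the next roll gives a new one with probability (36-k)/36, so the expected wait for the (k+1)-th is 36/(36-k).
E[T] = 36/36 + 36/35 + 36/34 + ... + 36/2 + 36/1 = 36·H_{36}.
H_{36} = 4.175, so E[T] = 150.284.

150.28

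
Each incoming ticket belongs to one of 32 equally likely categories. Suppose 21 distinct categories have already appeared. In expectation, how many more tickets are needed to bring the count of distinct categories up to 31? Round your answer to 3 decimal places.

From k distinct to k+1 distinct takes on average 32/(32-k) tickets.
Sum over k = 21,...,30: E = 32/11 + 32/10 + 32/9 + ... + 32/3 + 32/2 = 64.6361.

64.636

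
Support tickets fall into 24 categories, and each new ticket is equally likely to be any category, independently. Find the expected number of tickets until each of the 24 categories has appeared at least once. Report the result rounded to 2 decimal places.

After k distinct categories have appeared, the next ticket gives a new one with probability (24-k)/24, so the expected wait for the (k+1)-th is 24/(24-k).
E[T] = 24/24 + 24/23 + 24/22 + ... + 24/2 + 24/1 = 24·H_{24}.
H_{24} = 3.776, so E[T] = 90.623.

90.62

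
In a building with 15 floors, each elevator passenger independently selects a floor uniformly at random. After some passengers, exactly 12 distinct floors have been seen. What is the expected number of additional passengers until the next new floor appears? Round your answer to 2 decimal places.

Each passenger yields a new floor with probability (15-12)/15 = 3/15, so the wait is geometric with mean 15/3.
E = 15/3 = 5.000.

5.00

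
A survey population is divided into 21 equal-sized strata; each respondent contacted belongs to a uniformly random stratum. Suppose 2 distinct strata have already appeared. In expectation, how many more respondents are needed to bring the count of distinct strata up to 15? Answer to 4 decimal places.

23.0525

With k distinct strata already seen, the next new one takes an expected 21/(21-k) respondents.
Sum over k = 2,...,14: E = 21/19 + 21/18 + 21/17 + ... + 21/8 + 21/7 = 23.05253.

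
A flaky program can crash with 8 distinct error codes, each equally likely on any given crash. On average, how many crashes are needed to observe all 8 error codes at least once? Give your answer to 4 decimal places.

21.7429

After k distinct error codes have appeared, the next crash gives a new one with probability (8-k)/8, so the expected wait for the (k+1)-th is 8/(8-k).
E[T] = 8/8 + 8/7 + 8/6 + ... + 8/2 + 8/1 = 8·H_{8}.
H_{8} = 2.71786, so E[T] = 21.74286.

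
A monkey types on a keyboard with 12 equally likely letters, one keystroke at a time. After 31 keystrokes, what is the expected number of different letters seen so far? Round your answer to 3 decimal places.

11.191

For each letter, P(seen in 31 keystrokes) = 1 - (11/12)^31 = 0.9326.
By linearity of expectation, E[distinct seen] = 12·(1 - (11/12)^31) = 11.1914.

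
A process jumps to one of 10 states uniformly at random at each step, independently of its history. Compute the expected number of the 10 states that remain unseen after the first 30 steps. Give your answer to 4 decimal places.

0.4239

For each state, P(unseen after 30) = (9/10)^30 = 0.04239.
By linearity of expectation, E[unseen] = 10·(9/10)^30 = 0.42391.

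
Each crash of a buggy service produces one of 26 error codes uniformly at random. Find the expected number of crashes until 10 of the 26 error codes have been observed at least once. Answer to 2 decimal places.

12.32

With k distinct error codes already seen, the next new one arrives after an expected 26/(26-k) crashes.
Sum over k = 0,...,9: E = 26/26 + 26/25 + 26/24 + ... + 26/18 + 26/17 = 12.316.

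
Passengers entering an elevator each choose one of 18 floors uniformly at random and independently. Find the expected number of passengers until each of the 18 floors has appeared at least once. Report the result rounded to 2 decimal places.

The wait to go from k to k+1 distinct floors is geometric with mean 18/(18-k).
E[T] = 18/18 + 18/17 + 18/16 + ... + 18/2 + 18/1 = 18·H_{18}.
H_{18} = 3.495, so E[T] = 62.912.

62.91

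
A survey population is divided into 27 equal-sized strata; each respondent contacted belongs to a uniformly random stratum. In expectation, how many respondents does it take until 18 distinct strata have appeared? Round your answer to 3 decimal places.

With k distinct strata already seen, the next new one arrives after an expected 27/(27-k) respondents.
Sum over k = 0,...,17: E = 27/27 + 27/26 + 27/25 + ... + 27/11 + 27/10 = 28.6872.

28.687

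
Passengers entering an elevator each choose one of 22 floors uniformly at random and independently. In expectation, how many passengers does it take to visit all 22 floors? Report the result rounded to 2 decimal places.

81.20

Split into phases: going from k distinct to k+1 distinct takes on average 22/(22-k) passengers.
E[T] = 22/22 + 22/21 + 22/20 + ... + 22/2 + 22/1 = 22·H_{22}.
H_{22} = 3.691, so E[T] = 81.198.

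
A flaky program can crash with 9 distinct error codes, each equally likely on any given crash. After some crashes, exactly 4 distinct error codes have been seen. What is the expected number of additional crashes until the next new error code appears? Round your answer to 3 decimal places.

1.800

Each crash yields a new error code with probability (9-4)/9 = 5/9, so the wait is geometric with mean 9/5.
E = 9/5 = 1.8000.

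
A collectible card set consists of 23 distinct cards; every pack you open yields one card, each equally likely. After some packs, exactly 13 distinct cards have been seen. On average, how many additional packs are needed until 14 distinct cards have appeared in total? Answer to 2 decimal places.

From k distinct to k+1 distinct takes on average 23/(23-k) packs.
Only the k = 13 term is needed: E = 23/10 = 2.300.

2.30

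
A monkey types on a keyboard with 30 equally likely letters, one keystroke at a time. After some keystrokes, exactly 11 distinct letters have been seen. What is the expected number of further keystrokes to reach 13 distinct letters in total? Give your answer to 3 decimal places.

3.246

From k distinct to k+1 distinct takes on average 30/(30-k) keystrokes.
Sum over k = 11,...,12: E = 30/19 + 30/18 = 3.2456.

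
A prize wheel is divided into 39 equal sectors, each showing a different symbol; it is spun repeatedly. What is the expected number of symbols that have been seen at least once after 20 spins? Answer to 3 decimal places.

For each symbol, P(seen in 20 spins) = 1 - (38/39)^20 = 0.4052.
By linearity of expectation, E[distinct seen] = 39·(1 - (38/39)^20) = 15.8023.

15.802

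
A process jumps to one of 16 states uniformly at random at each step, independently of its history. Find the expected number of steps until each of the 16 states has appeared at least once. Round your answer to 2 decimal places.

54.09

After k distinct states have appeared, the next step gives a new one with probability (16-k)/16, so the expected wait for the (k+1)-th is 16/(16-k).
E[T] = 16/16 + 16/15 + 16/14 + ... + 16/2 + 16/1 = 16·H_{16}.
H_{16} = 3.381, so E[T] = 54.092.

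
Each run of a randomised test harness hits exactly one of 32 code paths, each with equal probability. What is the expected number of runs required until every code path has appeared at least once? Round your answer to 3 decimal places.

129.872

Split into phases: going from k distinct to k+1 distinct takes on average 32/(32-k) runs.
E[T] = 32/32 + 32/31 + 32/30 + ... + 32/2 + 32/1 = 32·H_{32}.
H_{32} = 4.0585, so E[T] = 129.8718.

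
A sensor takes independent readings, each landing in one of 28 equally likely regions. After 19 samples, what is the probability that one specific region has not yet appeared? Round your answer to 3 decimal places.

On each sample the fixed region fails to appear with probability 27/28.
P(still missing after 19) = (27/28)^19 = 0.5011.

0.501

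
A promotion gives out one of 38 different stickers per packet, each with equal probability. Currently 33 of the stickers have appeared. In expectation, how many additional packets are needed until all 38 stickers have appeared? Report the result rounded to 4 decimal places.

86.7667

With k distinct stickers already seen, the next new one takes an expected 38/(38-k) packets.
Sum over k = 33,...,37: E = 38/5 + 38/4 + 38/3 + 38/2 + 38/1 = 86.76667.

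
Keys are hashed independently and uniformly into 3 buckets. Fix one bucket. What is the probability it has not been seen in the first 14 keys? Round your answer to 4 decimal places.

0.0034

Each key misses the fixed bucket with probability (3-1)/3 = 2/3, independently.
P(still missing after 14) = (2/3)^14 = 0.00343.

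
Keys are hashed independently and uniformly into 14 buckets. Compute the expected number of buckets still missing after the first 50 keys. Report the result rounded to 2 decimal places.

For each bucket, P(unseen after 50) = (13/14)^50 = 0.025.
By linearity of expectation, E[unseen] = 14·(13/14)^50 = 0.344.

0.34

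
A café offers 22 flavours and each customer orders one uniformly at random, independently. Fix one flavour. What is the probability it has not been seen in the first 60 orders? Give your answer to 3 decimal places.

0.061

Each order misses the fixed flavour with probability (22-1)/22 = 21/22, independently.
P(still missing after 60) = (21/22)^60 = 0.0613.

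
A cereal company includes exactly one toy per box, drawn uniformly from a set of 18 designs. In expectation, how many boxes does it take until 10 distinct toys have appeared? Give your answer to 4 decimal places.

Going from k to k+1 distinct takes a geometric number of boxes with mean 18/(18-k).
Sum over k = 0,...,9: E = 18/18 + 18/17 + 18/16 + ... + 18/10 + 18/9 = 13.99052.

13.9905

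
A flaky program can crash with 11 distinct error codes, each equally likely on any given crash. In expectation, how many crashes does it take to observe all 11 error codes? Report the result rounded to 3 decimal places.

33.219

Split into phases: going from k distinct to k+1 distinct takes on average 11/(11-k) crashes.
E[T] = 11/11 + 11/10 + 11/9 + ... + 11/2 + 11/1 = 11·H_{11}.
H_{11} = 3.0199, so E[T] = 33.2187.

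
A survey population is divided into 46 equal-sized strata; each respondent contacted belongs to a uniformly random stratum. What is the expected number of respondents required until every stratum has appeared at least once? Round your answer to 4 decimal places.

203.1676

The wait to go from k to k+1 distinct strata is geometric with mean 46/(46-k).
E[T] = 46/46 + 46/45 + 46/44 + ... + 46/2 + 46/1 = 46·H_{46}.
H_{46} = 4.41669, so E[T] = 203.16761.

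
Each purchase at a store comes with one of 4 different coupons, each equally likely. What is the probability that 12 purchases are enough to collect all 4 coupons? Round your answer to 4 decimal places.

Let A_i be the event that coupon i is missing after 12 purchases. By inclusion–exclusion on the A_i,
P(all seen) = Σ_{j=0}^{4} (-1)^j C(4,j)((4-j)/4)^12
= 1.00000 - 0.12671 + 0.00146 - 0.00000 + 0.00000
= 0.87476.

0.8748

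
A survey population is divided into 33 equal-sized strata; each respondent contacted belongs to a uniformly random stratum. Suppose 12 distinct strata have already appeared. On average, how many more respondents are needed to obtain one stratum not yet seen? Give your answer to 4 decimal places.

The number of respondents until the next new stratum is geometric with success probability 21/33, so its mean is 33/21.
E = 33/21 = 1.57143.

1.5714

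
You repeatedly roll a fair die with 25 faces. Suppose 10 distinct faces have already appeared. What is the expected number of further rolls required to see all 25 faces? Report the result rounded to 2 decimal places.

82.96

With k distinct faces already seen, the next new one takes an expected 25/(25-k) rolls.
Sum over k = 10,...,24: E = 25/15 + 25/14 + 25/13 + ... + 25/2 + 25/1 = 82.956.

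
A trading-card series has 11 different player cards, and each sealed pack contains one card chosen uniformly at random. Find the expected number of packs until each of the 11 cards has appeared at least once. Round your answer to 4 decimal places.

33.2187

Split into phases: going from k distinct to k+1 distinct takes on average 11/(11-k) packs.
E[T] = 11/11 + 11/10 + 11/9 + ... + 11/2 + 11/1 = 11·H_{11}.
H_{11} = 3.01988, so E[T] = 33.21865.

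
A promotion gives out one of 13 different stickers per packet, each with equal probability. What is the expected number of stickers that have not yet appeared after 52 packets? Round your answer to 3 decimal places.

0.202

For each sticker, P(unseen after 52) = (12/13)^52 = 0.0156.
By linearity of expectation, E[unseen] = 13·(12/13)^52 = 0.2024.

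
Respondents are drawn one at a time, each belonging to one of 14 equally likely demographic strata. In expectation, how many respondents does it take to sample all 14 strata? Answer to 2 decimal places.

After k distinct strata have appeared, the next respondent gives a new one with probability (14-k)/14, so the expected wait for the (k+1)-th is 14/(14-k).
E[T] = 14/14 + 14/13 + 14/12 + ... + 14/2 + 14/1 = 14·H_{14}.
H_{14} = 3.252, so E[T] = 45.522.

45.52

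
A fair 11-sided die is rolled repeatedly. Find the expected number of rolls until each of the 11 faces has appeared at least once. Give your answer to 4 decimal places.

33.2187

After k distinct faces have appeared, the next roll gives a new one with probability (11-k)/11, so the expected wait for the (k+1)-th is 11/(11-k).
E[T] = 11/11 + 11/10 + 11/9 + ... + 11/2 + 11/1 = 11·H_{11}.
H_{11} = 3.01988, so E[T] = 33.21865.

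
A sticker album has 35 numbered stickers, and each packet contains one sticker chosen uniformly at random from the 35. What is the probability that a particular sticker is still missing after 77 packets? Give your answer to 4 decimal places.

0.1073

Each packet misses the fixed sticker with probability (35-1)/35 = 34/35, independently.
P(still missing after 77) = (34/35)^77 = 0.10731.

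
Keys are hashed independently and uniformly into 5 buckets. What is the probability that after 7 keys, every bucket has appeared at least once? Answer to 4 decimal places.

0.2150

Let A_i be the event that bucket i is missing after 7 keys. By inclusion–exclusion on the A_i,
P(all seen) = Σ_{j=0}^{5} (-1)^j C(5,j)((5-j)/5)^7
= 1.00000 - 1.04858 + 0.27994 - 0.01638 + 0.00006 - 0.00000
= 0.21504.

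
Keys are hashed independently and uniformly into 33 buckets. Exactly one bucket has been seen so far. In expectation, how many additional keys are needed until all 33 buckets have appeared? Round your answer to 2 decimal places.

With k distinct buckets already seen, the next new one takes an expected 33/(33-k) keys.
Sum over k = 1,...,32: E = 33/32 + 33/31 + 33/30 + ... + 33/2 + 33/1 = 133.930.

133.93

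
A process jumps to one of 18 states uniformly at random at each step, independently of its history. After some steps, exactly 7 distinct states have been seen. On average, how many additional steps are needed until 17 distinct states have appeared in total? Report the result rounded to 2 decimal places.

From k distinct to k+1 distinct takes on average 18/(18-k) steps.
Sum over k = 7,...,16: E = 18/11 + 18/10 + 18/9 + ... + 18/3 + 18/2 = 36.358.

36.36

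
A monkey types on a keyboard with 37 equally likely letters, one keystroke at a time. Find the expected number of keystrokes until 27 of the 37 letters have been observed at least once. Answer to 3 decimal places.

With k distinct letters already seen, the next new one arrives after an expected 37/(37-k) keystrokes.
Sum over k = 0,...,26: E = 37/37 + 37/36 + 37/35 + ... + 37/12 + 37/11 = 47.0869.

47.087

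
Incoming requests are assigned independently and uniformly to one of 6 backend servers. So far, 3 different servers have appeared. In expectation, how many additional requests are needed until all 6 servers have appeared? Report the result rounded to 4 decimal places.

The wait to go from k to k+1 distinct servers is geometric with mean 6/(6-k).
Sum over k = 3,...,5: E = 6/3 + 6/2 + 6/1 = 11.00000.

11.0000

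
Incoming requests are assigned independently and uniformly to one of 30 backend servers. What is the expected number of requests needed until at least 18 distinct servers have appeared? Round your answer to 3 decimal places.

With k distinct servers already seen, the next new one arrives after an expected 30/(30-k) requests.
Sum over k = 0,...,17: E = 30/30 + 30/29 + 30/28 + ... + 30/14 + 30/13 = 26.7533.

26.753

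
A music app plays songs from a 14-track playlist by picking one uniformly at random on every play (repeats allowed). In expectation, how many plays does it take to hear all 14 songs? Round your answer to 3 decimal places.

45.522

After k distinct songs have appeared, the next play gives a new one with probability (14-k)/14, so the expected wait for the (k+1)-th is 14/(14-k).
E[T] = 14/14 + 14/13 + 14/12 + ... + 14/2 + 14/1 = 14·H_{14}.
H_{14} = 3.2516, so E[T] = 45.5219.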